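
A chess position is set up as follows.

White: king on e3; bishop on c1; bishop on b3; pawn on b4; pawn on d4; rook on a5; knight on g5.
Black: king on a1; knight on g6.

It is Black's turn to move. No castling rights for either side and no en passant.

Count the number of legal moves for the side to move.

1

Black to move; king on a1.
In check: yes, from the white rook on a5.
Legal moves: Kb1.
Count: 1.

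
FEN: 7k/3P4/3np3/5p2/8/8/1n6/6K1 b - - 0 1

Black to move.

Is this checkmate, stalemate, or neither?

Black to move; black king on h8.
In check: no.
Legal moves for Black: Kg8, Kh7, Kg7, Ne8, Nc8, Nf7, Nb7, Nb5, Ne4, Ndc4, Nbc4, Na4, Nd3, Nd1, e5, f4.
Black has 16 legal moves and is not in check → neither.

neither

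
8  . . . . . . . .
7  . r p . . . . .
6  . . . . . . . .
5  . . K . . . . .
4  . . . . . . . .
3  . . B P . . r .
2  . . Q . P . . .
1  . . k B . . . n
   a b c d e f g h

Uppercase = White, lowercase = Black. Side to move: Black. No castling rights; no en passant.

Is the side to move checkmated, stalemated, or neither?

checkmate

Black to move; black king on c1.
In check: yes, from the white queen on c2.
King squares — b1: attacked by Qc2; d1: attacked by Qc2; b2: attacked by Qc2; c2: attacked by Bd1; d2: attacked by Qc2.
Legal moves for Black: none.
In check with no legal moves → checkmate.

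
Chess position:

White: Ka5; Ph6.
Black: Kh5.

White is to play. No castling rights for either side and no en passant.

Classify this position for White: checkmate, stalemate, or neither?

neither

White to move; white king on a5.
In check: no.
Legal moves for White: Kb6, Ka6, Kb5, Kb4, Ka4, h7.
White has 6 legal moves and is not in check → neither.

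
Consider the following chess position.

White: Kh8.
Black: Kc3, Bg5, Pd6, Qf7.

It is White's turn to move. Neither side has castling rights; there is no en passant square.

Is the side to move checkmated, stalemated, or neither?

stalemate

White to move; white king on h8.
In check: no.
King squares — g7: attacked by Qf7; h7: attacked by Qf7; g8: attacked by Qf7.
Legal moves for White: none.
Not in check and no legal moves → stalemate.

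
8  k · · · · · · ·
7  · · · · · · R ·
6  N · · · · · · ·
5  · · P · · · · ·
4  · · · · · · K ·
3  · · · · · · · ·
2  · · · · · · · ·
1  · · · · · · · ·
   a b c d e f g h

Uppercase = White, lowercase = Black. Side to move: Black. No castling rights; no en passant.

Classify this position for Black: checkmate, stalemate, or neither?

Black to move; black king on a8.
In check: no.
King squares — a7: attacked by Rg7; b7: attacked by Rg7; b8: attacked by Na6.
Legal moves for Black: none.
Not in check and no legal moves → stalemate.

stalemate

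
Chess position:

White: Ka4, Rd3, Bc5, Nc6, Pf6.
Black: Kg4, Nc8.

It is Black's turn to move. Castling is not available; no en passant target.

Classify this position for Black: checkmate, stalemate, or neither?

neither

Black to move; black king on g4.
In check: no.
Legal moves for Black: Ne7, Na7, Nd6, Nb6+, Kh5, Kg5, Kf5, Kh4, Kf4.
Black has 9 legal moves and is not in check → neither.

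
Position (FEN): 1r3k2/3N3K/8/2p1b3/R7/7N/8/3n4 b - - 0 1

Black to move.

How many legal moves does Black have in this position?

3

Black to move; king on f8.
In check: yes, from the white knight on d7.
Legal moves: Ke8, Kf7, Ke7.
Count: 3.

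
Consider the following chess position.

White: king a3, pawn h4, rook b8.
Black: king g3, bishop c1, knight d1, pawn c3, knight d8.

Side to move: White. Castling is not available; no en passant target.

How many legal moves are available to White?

5

White to move; king on a3.
In check: yes, from the black bishop on c1.
Legal moves: Kb4, Ka4, Kb3, Ka2, Rb2.
Count: 5.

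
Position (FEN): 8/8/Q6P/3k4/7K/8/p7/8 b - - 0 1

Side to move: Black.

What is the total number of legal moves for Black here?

Black to move; king on d5.
In check: no.
Legal moves: Ke5, Kc5, Ke4, Kd4, a1=Q, a1=R, a1=B, a1=N.
Count: 8.

8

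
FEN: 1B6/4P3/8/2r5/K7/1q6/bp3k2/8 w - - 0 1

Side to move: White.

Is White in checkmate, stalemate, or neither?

checkmate

White to move; white king on a4.
In check: yes, from the black queen on b3.
King squares — a3: attacked by Qb3; b3: attacked by Ba2; b4: attacked by Qb3; a5: attacked by Rc5; b5: attacked by Qb3.
Legal moves for White: none.
In check with no legal moves → checkmate.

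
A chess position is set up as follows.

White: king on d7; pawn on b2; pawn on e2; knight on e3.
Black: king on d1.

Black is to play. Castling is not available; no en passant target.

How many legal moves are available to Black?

4

Black to move; king on d1.
In check: yes, from the white knight on e3.
Legal moves: Kxe2, Kd2, Ke1, Kc1.
Count: 4.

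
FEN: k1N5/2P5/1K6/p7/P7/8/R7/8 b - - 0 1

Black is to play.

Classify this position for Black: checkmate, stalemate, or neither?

stalemate

Black to move; black king on a8.
In check: no.
King squares — a7: attacked by Kb6; b7: attacked by Kb6; b8: attacked by Pc7.
Legal moves for Black: none.
Not in check and no legal moves → stalemate.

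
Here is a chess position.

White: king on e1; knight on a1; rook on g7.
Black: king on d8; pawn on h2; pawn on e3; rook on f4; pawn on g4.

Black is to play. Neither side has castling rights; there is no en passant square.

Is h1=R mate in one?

no

After h1=R: white king on e1; in check: yes, from the black rook on h1.
White has 1 legal reply: Ke2.
In check but a legal move exists → not checkmate.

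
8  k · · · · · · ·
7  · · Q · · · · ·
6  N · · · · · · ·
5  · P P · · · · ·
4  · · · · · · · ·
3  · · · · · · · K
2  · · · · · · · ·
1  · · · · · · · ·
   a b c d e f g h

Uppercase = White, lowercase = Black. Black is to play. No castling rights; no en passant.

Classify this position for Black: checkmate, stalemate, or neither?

Black to move; black king on a8.
In check: no.
King squares — a7: attacked by Qc7; b7: attacked by Qc7; b8: attacked by Na6.
Legal moves for Black: none.
Not in check and no legal moves → stalemate.

stalemate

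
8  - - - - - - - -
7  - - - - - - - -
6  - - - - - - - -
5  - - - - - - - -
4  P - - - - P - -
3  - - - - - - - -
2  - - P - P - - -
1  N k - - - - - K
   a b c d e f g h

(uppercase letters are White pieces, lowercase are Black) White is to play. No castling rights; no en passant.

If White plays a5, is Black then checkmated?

no

After a5: black king on b1; in check: no.
Black is not in check, so this cannot be checkmate.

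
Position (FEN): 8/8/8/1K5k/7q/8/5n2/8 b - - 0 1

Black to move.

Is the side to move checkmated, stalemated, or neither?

neither

Black to move; black king on h5.
In check: no.
Legal moves for Black include: Kh6, Kg6, Kg5, Kg4, Qd8, Qe7, Qf6, Qg5+, Qg4, Qf4, Qe4, Qd4, Qc4+, Qb4+, Qa4+, Qh3, Qg3, Qh2, ... (list truncated; more exist).
Black has legal moves and is not in check → neither.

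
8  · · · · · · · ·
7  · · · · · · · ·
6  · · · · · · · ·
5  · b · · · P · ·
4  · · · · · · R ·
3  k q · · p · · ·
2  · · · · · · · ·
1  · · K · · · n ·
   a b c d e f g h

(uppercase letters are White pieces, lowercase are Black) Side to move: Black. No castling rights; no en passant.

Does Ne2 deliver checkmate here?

After Ne2: white king on c1; in check: yes, from the black knight on e2.
King squares — b1: attacked by Qb3; d1: attacked by Qb3; b2: attacked by Ka3; c2: attacked by Qb3; d2: attacked by Pe3.
White has no legal moves → checkmate.

yes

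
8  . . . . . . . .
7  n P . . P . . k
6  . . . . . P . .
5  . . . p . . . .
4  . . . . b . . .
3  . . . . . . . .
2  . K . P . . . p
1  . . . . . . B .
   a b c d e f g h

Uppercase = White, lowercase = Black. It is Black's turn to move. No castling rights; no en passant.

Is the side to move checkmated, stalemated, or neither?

Black to move; black king on h7.
In check: no.
Legal moves for Black include: Kh8, Kg8, Kh6, Kg6, Nc8, Nc6, Nb5, Bg6, Bf5, Bf3, Bd3, Bg2, Bc2, Bh1, Bb1, hxg1=Q, hxg1=R, hxg1=B, ... (list truncated; more exist).
Black has legal moves and is not in check → neither.

neither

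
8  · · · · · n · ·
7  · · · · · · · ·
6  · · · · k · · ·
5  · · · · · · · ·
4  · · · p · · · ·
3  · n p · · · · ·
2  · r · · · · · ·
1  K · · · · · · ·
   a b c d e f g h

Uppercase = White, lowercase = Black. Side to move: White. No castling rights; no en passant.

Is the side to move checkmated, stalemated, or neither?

checkmate

White to move; white king on a1.
In check: yes, from the black knight on b3.
King squares — b1: attacked by Rb2; a2: attacked by Rb2; b2: attacked by Pc3.
Legal moves for White: none.
In check with no legal moves → checkmate.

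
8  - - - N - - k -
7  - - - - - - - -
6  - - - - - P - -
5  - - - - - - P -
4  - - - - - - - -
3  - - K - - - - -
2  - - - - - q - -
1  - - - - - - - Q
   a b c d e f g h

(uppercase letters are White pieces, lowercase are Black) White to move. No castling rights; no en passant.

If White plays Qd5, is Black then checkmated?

no

After Qd5: black king on g8; in check: yes, from the white queen on d5.
Black has 3 legal replies: Kh8, Kf8, Kh7.
In check but a legal move exists → not checkmate.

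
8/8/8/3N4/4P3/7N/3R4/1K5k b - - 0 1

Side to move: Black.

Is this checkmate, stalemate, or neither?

Black to move; black king on h1.
In check: no.
King squares — g1: attacked by Nh3; g2: attacked by Rd2; h2: attacked by Rd2.
Legal moves for Black: none.
Not in check and no legal moves → stalemate.

stalemate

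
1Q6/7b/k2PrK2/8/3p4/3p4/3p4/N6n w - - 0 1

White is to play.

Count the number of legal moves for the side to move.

4

White to move; king on f6.
In check: yes, from the black rook on e6.
Legal moves: Kg7, Kf7, Kxe6, Kg5.
Count: 4.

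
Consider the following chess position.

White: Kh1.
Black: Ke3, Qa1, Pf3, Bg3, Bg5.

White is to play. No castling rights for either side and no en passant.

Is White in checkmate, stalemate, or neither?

checkmate

White to move; white king on h1.
In check: yes, from the black queen on a1.
King squares — g1: attacked by Qa1; g2: attacked by Pf3; h2: attacked by Bg3.
Legal moves for White: none.
In check with no legal moves → checkmate.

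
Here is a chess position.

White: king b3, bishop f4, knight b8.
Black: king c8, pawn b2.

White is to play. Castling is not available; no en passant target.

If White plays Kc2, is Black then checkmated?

no

After Kc2: black king on c8; in check: no.
Black is not in check, so this cannot be checkmate.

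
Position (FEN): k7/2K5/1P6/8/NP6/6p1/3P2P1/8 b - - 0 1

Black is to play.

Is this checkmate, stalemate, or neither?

stalemate

Black to move; black king on a8.
In check: no.
King squares — a7: attacked by Pb6; b7: attacked by Kc7; b8: attacked by Kc7.
Legal moves for Black: none.
Not in check and no legal moves → stalemate.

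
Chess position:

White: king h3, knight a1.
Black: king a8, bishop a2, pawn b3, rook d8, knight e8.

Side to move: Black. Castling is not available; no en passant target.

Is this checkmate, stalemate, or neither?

Black to move; black king on a8.
In check: no.
Legal moves for Black: Ng7, Nc7, Nf6, Nd6, Rc8, Rb8, Rd7, Rd6, Rd5, Rd4, Rd3+, Rd2, Rd1, Kb8, Kb7, Ka7, Bb1, b2.
Black has 18 legal moves and is not in check → neither.

neither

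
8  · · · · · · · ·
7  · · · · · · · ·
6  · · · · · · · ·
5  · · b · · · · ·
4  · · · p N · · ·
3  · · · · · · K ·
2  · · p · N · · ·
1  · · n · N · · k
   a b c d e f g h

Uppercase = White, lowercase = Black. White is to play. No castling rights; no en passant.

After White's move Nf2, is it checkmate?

After Nf2: black king on h1; in check: yes, from the white knight on f2.
King squares — g1: attacked by Ne2; g2: attacked by Ne1; h2: attacked by Kg3.
Black has no legal moves → checkmate.

yes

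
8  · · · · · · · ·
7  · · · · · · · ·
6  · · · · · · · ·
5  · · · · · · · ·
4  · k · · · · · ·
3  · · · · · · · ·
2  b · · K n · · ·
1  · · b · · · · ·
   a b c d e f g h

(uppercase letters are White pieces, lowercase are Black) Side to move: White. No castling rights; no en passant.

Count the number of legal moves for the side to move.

White to move; king on d2.
In check: yes, from the black bishop on c1.
Legal moves: Kd3, Kxe2, Kc2, Ke1, Kd1.
Count: 5.

5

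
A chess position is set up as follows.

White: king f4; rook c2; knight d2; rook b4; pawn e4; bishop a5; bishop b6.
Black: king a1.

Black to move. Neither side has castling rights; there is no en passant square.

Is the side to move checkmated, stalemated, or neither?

stalemate

Black to move; black king on a1.
In check: no.
King squares — b1: attacked by Nd2; a2: attacked by Rc2; b2: attacked by Rc2.
Legal moves for Black: none.
Not in check and no legal moves → stalemate.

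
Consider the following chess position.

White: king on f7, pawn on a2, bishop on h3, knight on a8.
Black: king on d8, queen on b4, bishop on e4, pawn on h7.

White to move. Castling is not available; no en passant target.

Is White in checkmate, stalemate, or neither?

neither

White to move; white king on f7.
In check: no.
Legal moves for White: Nc7, Nb6, Kg8, Kg7, Kf6, Ke6, Bc8, Bd7, Be6, Bf5, Bg4, Bg2, Bf1, a3, a4.
White has 15 legal moves and is not in check → neither.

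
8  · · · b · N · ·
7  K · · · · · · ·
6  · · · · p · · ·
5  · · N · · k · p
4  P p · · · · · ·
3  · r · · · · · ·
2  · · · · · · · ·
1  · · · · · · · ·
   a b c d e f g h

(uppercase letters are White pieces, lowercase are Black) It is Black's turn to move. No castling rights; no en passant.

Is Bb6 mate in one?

no

After Bb6: white king on a7; in check: yes, from the black bishop on b6.
White has 5 legal replies: Kb8, Ka8, Kb7, Kxb6, Ka6.
In check but a legal move exists → not checkmate.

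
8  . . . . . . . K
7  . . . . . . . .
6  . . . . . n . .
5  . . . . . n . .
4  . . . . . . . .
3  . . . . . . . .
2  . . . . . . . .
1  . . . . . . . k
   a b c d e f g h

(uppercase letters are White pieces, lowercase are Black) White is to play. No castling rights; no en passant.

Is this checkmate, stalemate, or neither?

White to move; white king on h8.
In check: no.
King squares — g7: attacked by Nf5; h7: attacked by Nf6; g8: attacked by Nf6.
Legal moves for White: none.
Not in check and no legal moves → stalemate.

stalemate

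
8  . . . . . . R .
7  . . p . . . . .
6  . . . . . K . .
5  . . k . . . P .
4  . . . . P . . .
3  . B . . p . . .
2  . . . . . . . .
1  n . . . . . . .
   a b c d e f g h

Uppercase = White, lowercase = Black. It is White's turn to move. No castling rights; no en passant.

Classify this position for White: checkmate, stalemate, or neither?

White to move; white king on f6.
In check: no.
Legal moves for White include: Rh8, Rf8, Re8, Rd8, Rc8, Rb8, Ra8, Rg7, Rg6, Kg7, Kf7, Ke7, Kg6, Ke6, Kf5, Ke5, Bf7, Be6, ... (list truncated; more exist).
White has legal moves and is not in check → neither.

neither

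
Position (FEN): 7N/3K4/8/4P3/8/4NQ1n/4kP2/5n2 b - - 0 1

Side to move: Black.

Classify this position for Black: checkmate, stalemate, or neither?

neither

Black to move; black king on e2.
In check: yes, from the white queen on f3.
Legal moves for Black: Kxf3, Kd3, Kd2, Ke1.
Black is in check but has 4 legal moves → neither.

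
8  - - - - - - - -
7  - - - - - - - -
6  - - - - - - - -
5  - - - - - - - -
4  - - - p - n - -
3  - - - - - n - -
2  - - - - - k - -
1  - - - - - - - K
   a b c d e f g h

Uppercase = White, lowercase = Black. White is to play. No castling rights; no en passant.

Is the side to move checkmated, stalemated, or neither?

stalemate

White to move; white king on h1.
In check: no.
King squares — g1: attacked by Kf2; g2: attacked by Kf2; h2: attacked by Nf3.
Legal moves for White: none.
Not in check and no legal moves → stalemate.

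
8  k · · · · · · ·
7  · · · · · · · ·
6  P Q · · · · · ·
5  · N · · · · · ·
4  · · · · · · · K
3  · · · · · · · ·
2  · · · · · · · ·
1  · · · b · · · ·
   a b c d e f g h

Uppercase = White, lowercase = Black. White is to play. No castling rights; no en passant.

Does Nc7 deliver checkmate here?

yes

After Nc7: black king on a8; in check: yes, from the white knight on c7.
King squares — a7: attacked by Qb6; b7: attacked by Pa6; b8: attacked by Qb6.
Black has no legal moves → checkmate.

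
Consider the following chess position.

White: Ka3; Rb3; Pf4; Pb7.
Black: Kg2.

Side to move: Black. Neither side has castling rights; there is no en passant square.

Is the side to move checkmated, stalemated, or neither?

neither

Black to move; black king on g2.
In check: no.
Legal moves for Black: Kh2, Kf2, Kh1, Kg1, Kf1.
Black has 5 legal moves and is not in check → neither.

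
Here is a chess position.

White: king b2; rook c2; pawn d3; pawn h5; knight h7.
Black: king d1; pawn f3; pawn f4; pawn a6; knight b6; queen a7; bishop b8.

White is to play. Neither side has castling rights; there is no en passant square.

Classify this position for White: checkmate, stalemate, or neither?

neither

White to move; white king on b2.
In check: no.
Legal moves for White include: Nf8, Nf6, Ng5, Rc8, Rc7, Rc6, Rc5, Rc4, Rc3, Rh2, Rg2, Rf2, Re2, Rd2+, Rc1+, Kc3, Kb3, Ka3, ... (list truncated; more exist).
White has legal moves and is not in check → neither.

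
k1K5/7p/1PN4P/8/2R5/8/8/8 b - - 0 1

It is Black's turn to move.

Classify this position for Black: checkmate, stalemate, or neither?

stalemate

Black to move; black king on a8.
In check: no.
King squares — a7: attacked by Pb6; b7: attacked by Kc8; b8: attacked by Nc6.
Legal moves for Black: none.
Not in check and no legal moves → stalemate.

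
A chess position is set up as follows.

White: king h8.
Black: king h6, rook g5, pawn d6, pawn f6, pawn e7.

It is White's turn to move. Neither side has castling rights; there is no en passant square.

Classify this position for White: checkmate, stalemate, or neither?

stalemate

White to move; white king on h8.
In check: no.
King squares — g7: attacked by Rg5; h7: attacked by Kh6; g8: attacked by Rg5.
Legal moves for White: none.
Not in check and no legal moves → stalemate.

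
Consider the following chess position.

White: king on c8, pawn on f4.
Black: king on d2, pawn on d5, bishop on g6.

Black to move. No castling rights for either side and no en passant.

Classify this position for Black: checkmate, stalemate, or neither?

neither

Black to move; black king on d2.
In check: no.
Legal moves for Black: Be8, Bh7, Bf7, Bh5, Bf5+, Be4, Bd3, Bc2, Bb1, Ke3, Kd3, Kc3, Ke2, Kc2, Ke1, Kd1, Kc1, d4.
Black has 18 legal moves and is not in check → neither.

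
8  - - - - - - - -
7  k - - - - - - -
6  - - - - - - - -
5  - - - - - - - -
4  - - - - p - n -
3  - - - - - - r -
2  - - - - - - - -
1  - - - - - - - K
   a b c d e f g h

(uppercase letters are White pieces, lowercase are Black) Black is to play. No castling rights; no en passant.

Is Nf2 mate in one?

no

After Nf2: white king on h1; in check: yes, from the black knight on f2.
White has 1 legal reply: Kh2.
In check but a legal move exists → not checkmate.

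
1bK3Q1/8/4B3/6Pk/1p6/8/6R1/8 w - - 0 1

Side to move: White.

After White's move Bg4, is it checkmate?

no

After Bg4: black king on h5; in check: yes, from the white bishop on g4.
Black has 1 legal reply: Kh4.
In check but a legal move exists → not checkmate.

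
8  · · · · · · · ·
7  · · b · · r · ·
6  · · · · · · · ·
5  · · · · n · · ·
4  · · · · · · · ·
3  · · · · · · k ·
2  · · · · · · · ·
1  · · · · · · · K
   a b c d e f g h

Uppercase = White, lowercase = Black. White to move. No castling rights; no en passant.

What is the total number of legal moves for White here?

White to move; king on h1.
In check: no.
Legal moves: Kg1.
Count: 1.

1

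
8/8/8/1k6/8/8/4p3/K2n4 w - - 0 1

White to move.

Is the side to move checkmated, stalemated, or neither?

White to move; white king on a1.
In check: no.
Legal moves for White: Ka2, Kb1.
White has 2 legal moves and is not in check → neither.

neither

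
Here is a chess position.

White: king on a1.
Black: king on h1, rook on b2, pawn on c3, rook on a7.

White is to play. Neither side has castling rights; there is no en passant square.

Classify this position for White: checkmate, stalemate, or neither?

White to move; white king on a1.
In check: yes, from the black rook on a7.
King squares — b1: attacked by Rb2; a2: attacked by Rb2; b2: attacked by Pc3.
Legal moves for White: none.
In check with no legal moves → checkmate.

checkmate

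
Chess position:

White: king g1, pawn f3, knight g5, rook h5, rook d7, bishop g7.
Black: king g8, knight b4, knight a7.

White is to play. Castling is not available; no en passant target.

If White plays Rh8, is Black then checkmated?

After Rh8: black king on g8; in check: yes, from the white rook on h8.
King squares — f7: attacked by Ng5; g7: attacked by Rd7; h7: attacked by Ng5; f8: attacked by Bg7; h8: attacked by Bg7.
Black has no legal moves → checkmate.

yes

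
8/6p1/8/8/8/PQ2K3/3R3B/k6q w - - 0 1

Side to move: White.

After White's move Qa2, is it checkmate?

yes

After Qa2: black king on a1; in check: yes, from the white queen on a2.
King squares — b1: attacked by Qa2; a2: attacked by Rd2; b2: attacked by Qa2.
Black has no legal moves → checkmate.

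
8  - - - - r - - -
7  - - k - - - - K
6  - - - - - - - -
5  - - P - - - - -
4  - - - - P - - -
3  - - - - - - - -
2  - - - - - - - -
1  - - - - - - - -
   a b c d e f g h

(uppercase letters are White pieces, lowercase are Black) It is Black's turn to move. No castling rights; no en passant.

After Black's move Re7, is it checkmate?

no

After Re7: white king on h7; in check: yes, from the black rook on e7.
White has 4 legal replies: Kh8, Kg8, Kh6, Kg6.
In check but a legal move exists → not checkmate.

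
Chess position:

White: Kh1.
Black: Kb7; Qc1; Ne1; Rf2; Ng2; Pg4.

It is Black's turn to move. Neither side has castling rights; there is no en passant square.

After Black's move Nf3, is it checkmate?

yes

After Nf3: white king on h1; in check: yes, from the black queen on c1.
King squares — g1: attacked by Qc1; g2: attacked by Rf2; h2: attacked by Nf3.
White has no legal moves → checkmate.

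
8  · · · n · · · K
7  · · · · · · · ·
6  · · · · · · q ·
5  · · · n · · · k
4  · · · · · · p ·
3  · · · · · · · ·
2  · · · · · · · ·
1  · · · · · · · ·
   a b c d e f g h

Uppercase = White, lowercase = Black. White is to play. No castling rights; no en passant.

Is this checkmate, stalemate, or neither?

stalemate

White to move; white king on h8.
In check: no.
King squares — g7: attacked by Qg6; h7: attacked by Qg6; g8: attacked by Qg6.
Legal moves for White: none.
Not in check and no legal moves → stalemate.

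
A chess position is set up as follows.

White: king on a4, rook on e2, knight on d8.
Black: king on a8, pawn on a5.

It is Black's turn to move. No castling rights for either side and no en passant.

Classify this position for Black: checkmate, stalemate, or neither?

Black to move; black king on a8.
In check: no.
Legal moves for Black: Kb8, Ka7.
Black has 2 legal moves and is not in check → neither.

neither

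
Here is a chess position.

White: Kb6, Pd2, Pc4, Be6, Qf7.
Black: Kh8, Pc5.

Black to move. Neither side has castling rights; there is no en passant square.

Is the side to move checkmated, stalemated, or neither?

stalemate

Black to move; black king on h8.
In check: no.
King squares — g7: attacked by Qf7; h7: attacked by Qf7; g8: attacked by Qf7.
Legal moves for Black: none.
Not in check and no legal moves → stalemate.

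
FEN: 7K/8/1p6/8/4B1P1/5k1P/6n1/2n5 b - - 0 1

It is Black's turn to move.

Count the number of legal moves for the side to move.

6

Black to move; king on f3.
In check: yes, from the white bishop on e4.
Legal moves: Kf4, Kxe4, Kg3, Ke3, Kf2, Ke2.
Count: 6.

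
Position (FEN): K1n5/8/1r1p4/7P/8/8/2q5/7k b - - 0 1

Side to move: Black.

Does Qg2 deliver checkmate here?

After Qg2: white king on a8; in check: yes, from the black queen on g2.
King squares — a7: attacked by Nc8; b7: attacked by Qg2; b8: attacked by Rb6.
White has no legal moves → checkmate.

yes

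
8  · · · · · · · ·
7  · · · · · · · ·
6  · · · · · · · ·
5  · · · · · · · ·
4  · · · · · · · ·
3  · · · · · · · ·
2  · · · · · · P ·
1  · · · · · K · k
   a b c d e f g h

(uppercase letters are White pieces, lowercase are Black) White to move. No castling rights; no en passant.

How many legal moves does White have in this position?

White to move; king on f1.
In check: no.
Legal moves: Kf2, Ke2, Ke1, g3, g4.
Count: 5.

5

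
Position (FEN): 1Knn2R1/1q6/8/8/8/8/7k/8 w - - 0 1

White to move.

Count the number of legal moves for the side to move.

0

White to move; king on b8.
In check: yes, from the black queen on b7.
Legal moves: none.
Count: 0.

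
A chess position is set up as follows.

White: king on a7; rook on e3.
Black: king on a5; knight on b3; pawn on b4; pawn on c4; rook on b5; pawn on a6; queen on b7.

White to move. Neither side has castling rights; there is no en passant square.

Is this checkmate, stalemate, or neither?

checkmate

White to move; white king on a7.
In check: yes, from the black queen on b7.
King squares — a6: attacked by Ka5; b6: attacked by Ka5; b7: attacked by Rb5; a8: attacked by Qb7; b8: attacked by Qb7.
Legal moves for White: none.
In check with no legal moves → checkmate.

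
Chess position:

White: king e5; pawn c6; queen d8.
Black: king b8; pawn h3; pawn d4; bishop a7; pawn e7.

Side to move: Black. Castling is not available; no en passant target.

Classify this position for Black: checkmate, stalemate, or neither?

checkmate

Black to move; black king on b8.
In check: yes, from the white queen on d8.
King squares — a7: own bishop; b7: attacked by Pc6; c7: attacked by Qd8; a8: attacked by Qd8; c8: attacked by Qd8.
Legal moves for Black: none.
In check with no legal moves → checkmate.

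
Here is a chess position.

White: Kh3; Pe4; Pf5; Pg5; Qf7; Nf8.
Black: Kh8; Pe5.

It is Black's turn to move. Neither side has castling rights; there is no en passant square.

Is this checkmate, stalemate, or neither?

Black to move; black king on h8.
In check: no.
King squares — g7: attacked by Qf7; h7: attacked by Qf7; g8: attacked by Qf7.
Legal moves for Black: none.
Not in check and no legal moves → stalemate.

stalemate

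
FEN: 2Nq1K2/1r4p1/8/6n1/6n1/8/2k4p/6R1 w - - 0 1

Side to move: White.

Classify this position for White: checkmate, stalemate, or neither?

White to move; white king on f8.
In check: yes, from the black queen on d8.
King squares — e7: attacked by Rb7; f7: attacked by Ng5; g7: attacked by Rb7; e8: attacked by Qd8; g8: attacked by Qd8.
Legal moves for White: none.
In check with no legal moves → checkmate.

checkmate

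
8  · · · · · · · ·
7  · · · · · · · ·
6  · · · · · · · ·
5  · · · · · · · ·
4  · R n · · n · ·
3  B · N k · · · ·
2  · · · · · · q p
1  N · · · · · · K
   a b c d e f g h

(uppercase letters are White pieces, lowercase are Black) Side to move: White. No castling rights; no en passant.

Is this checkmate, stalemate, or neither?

checkmate

White to move; white king on h1.
In check: yes, from the black queen on g2.
King squares — g1: attacked by Qg2; g2: attacked by Nf4; h2: attacked by Qg2.
Legal moves for White: none.
In check with no legal moves → checkmate.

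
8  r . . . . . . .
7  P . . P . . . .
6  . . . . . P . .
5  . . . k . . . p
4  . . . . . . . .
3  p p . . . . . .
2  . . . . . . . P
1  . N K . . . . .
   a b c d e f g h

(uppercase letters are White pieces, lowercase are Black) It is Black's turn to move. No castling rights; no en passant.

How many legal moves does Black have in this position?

19

Black to move; king on d5.
In check: no.
Legal moves: Rh8, Rg8, Rf8, Re8, Rd8, Rc8+, Rb8, Rxa7, Ke6, Kd6, Kc6, Ke5, Kc5, Ke4, Kd4, Kc4, h4, b2+, a2.
Count: 19.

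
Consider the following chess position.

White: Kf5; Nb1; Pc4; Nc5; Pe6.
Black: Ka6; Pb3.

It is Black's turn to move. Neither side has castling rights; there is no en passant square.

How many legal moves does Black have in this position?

3

Black to move; king on a6.
In check: yes, from the white knight on c5.
Legal moves: Ka7, Kb6, Ka5.
Count: 3.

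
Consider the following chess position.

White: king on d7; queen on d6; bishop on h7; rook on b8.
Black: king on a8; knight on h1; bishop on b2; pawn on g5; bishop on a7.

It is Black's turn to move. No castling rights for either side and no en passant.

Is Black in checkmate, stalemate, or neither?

neither

Black to move; black king on a8.
In check: yes, from the white rook on b8.
Legal moves for Black: Bxb8.
Black is in check but has 1 legal move → neither.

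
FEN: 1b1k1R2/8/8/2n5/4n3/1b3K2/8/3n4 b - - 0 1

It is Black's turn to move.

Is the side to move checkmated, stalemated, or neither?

neither

Black to move; black king on d8.
In check: yes, from the white rook on f8.
King squares — c7: available; d7: available; e7: available; c8: attacked by Rf8; e8: attacked by Rf8.
Legal moves for Black: Ke7, Kd7, Kc7.
Black is in check but has 3 legal moves → neither.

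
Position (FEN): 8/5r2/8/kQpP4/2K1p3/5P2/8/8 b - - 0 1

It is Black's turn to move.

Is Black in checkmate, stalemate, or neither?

Black to move; black king on a5.
In check: yes, from the white queen on b5.
King squares — a4: attacked by Qb5; b4: attacked by Kc4; b5: attacked by Kc4; a6: attacked by Qb5; b6: attacked by Qb5.
Legal moves for Black: none.
In check with no legal moves → checkmate.

checkmate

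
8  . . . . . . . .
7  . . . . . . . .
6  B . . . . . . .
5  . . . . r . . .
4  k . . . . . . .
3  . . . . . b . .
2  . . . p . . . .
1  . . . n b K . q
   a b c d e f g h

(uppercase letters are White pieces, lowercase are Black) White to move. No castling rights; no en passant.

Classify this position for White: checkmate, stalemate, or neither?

White to move; white king on f1.
In check: yes, from the black queen on h1.
King squares — e1: attacked by Qh1; g1: attacked by Qh1; e2: attacked by Bf3; f2: attacked by Nd1; g2: attacked by Qh1.
Legal moves for White: none.
In check with no legal moves → checkmate.

checkmate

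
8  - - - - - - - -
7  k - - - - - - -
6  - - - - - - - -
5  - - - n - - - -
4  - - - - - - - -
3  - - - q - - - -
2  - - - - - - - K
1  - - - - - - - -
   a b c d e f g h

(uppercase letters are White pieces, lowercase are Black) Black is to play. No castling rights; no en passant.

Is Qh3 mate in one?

no

After Qh3: white king on h2; in check: yes, from the black queen on h3.
White has 2 legal replies: Kxh3, Kg1.
In check but a legal move exists → not checkmate.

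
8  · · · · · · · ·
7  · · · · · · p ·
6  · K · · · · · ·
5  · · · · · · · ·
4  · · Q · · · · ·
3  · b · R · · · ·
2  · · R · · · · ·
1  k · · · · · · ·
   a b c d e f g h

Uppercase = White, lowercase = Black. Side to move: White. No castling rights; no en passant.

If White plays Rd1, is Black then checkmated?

yes

After Rd1: black king on a1; in check: yes, from the white rook on d1.
King squares — b1: attacked by Rd1; a2: attacked by Rc2; b2: attacked by Rc2.
Black has no legal moves → checkmate.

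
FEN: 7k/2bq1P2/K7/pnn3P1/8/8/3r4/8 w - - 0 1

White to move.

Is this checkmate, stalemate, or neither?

White to move; white king on a6.
In check: yes, from the black knight on c5.
King squares — a5: attacked by Bc7; b5: attacked by Qd7; b6: attacked by Bc7; a7: attacked by Nb5; b7: attacked by Nc5.
Legal moves for White: none.
In check with no legal moves → checkmate.

checkmate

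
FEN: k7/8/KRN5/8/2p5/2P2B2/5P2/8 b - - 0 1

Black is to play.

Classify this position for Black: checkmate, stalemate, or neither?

Black to move; black king on a8.
In check: no.
King squares — a7: attacked by Ka6; b7: attacked by Ka6; b8: attacked by Rb6.
Legal moves for Black: none.
Not in check and no legal moves → stalemate.

stalemate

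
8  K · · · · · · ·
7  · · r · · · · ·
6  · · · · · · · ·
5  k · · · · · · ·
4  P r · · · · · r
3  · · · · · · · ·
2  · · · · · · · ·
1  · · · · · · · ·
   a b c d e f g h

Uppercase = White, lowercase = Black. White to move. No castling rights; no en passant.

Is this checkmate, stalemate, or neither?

stalemate

White to move; white king on a8.
In check: no.
King squares — a7: attacked by Rc7; b7: attacked by Rb4; b8: attacked by Rb4.
Legal moves for White: none.
Not in check and no legal moves → stalemate.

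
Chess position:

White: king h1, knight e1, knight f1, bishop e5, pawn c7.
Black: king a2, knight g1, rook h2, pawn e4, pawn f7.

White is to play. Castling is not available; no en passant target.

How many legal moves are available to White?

4

White to move; king on h1.
In check: yes, from the black rook on h2.
Legal moves: Kxh2, Kxg1, Bxh2, Nxh2.
Count: 4.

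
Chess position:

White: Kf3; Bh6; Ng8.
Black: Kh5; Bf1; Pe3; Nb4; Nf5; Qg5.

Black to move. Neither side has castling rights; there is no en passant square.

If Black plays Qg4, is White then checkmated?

After Qg4: white king on f3; in check: yes, from the black queen on g4.
King squares — e2: attacked by Bf1; f2: attacked by Pe3; g2: attacked by Bf1; e3: attacked by Nf5; g3: attacked by Qg4; e4: attacked by Qg4; f4: attacked by Qg4; g4: attacked by Kh5.
White has no legal moves → checkmate.

yes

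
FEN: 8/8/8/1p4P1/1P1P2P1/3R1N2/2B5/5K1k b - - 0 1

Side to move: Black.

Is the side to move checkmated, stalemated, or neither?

Black to move; black king on h1.
In check: no.
King squares — g1: attacked by Kf1; g2: attacked by Kf1; h2: attacked by Nf3.
Legal moves for Black: none.
Not in check and no legal moves → stalemate.

stalemate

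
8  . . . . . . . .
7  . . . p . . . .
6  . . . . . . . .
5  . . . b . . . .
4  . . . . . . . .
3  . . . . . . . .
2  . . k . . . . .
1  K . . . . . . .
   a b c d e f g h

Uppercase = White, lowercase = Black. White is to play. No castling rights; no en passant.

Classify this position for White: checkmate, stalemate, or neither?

stalemate

White to move; white king on a1.
In check: no.
King squares — b1: attacked by Kc2; a2: attacked by Bd5; b2: attacked by Kc2.
Legal moves for White: none.
Not in check and no legal moves → stalemate.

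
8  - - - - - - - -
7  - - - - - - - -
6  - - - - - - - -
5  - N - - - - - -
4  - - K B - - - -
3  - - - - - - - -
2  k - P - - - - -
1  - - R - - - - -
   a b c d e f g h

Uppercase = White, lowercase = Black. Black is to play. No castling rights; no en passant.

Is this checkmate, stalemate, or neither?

stalemate

Black to move; black king on a2.
In check: no.
King squares — a1: attacked by Rc1; b1: attacked by Rc1; b2: attacked by Bd4; a3: attacked by Nb5; b3: attacked by Pc2.
Legal moves for Black: none.
Not in check and no legal moves → stalemate.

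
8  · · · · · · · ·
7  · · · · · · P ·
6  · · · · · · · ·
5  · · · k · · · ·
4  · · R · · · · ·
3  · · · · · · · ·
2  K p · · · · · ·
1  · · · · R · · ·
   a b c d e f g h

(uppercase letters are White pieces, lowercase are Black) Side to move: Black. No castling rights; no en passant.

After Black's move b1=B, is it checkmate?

After b1=B: white king on a2; in check: yes, from the black bishop on b1.
White has 6 legal replies: Kb3, Ka3, Kb2, Kxb1, Ka1, Rxb1.
In check but a legal move exists → not checkmate.

no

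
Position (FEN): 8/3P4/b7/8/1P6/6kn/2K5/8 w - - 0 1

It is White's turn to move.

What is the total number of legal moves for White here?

12

White to move; king on c2.
In check: no.
Legal moves: Kc3, Kb3, Kd2, Kb2, Kd1, Kc1, Kb1, d8=Q, d8=R, d8=B, d8=N, b5.
Count: 12.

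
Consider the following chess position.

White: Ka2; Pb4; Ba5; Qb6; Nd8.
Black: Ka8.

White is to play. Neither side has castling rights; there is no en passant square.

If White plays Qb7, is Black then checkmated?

yes

After Qb7: black king on a8; in check: yes, from the white queen on b7.
King squares — a7: attacked by Qb7; b7: attacked by Nd8; b8: attacked by Qb7.
Black has no legal moves → checkmate.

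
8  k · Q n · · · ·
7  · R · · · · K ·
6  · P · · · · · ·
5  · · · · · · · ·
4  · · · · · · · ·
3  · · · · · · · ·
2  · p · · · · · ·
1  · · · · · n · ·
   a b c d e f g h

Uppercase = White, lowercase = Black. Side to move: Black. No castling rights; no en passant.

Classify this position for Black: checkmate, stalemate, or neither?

Black to move; black king on a8.
In check: yes, from the white queen on c8.
King squares — a7: attacked by Pb6; b7: attacked by Qc8; b8: attacked by Rb7.
Legal moves for Black: none.
In check with no legal moves → checkmate.

checkmate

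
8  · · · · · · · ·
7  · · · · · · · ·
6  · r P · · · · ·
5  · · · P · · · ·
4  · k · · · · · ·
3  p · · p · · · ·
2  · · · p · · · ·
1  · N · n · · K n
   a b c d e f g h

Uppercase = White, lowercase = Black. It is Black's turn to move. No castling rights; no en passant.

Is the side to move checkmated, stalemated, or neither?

Black to move; black king on b4.
In check: no.
Legal moves for Black: Rb8, Rb7, Rxc6, Ra6, Rb5, Kc5, Kb5, Ka5, Kc4, Ka4, Kb3, Ng3, Nhf2, Ne3, Nc3, Ndf2, Nb2, a2.
Black has 18 legal moves and is not in check → neither.

neither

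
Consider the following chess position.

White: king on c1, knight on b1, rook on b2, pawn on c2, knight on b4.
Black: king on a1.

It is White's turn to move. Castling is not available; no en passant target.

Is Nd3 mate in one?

After Nd3: black king on a1; in check: no.
Black is not in check, so this cannot be checkmate.

no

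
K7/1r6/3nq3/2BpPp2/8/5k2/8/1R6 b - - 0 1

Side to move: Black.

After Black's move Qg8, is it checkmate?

After Qg8: white king on a8; in check: yes, from the black queen on g8.
King squares — a7: attacked by Rb7; b7: attacked by Nd6; b8: attacked by Rb7.
White has no legal moves → checkmate.

yes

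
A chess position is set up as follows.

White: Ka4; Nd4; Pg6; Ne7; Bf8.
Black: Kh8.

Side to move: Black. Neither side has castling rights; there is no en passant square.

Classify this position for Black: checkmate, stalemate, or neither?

Black to move; black king on h8.
In check: no.
King squares — g7: attacked by Bf8; h7: attacked by Pg6; g8: attacked by Ne7.
Legal moves for Black: none.
Not in check and no legal moves → stalemate.

stalemate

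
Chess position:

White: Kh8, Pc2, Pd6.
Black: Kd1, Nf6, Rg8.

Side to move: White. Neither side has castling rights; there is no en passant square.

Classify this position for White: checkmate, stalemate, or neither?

White to move; white king on h8.
In check: yes, from the black rook on g8.
King squares — g7: attacked by Rg8; h7: attacked by Nf6; g8: attacked by Nf6.
Legal moves for White: none.
In check with no legal moves → checkmate.

checkmate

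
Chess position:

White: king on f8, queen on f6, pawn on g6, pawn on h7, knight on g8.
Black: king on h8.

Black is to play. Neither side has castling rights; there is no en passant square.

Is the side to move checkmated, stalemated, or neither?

Black to move; black king on h8.
In check: yes, from the white queen on f6.
King squares — g7: attacked by Qf6; h7: attacked by Pg6; g8: attacked by Ph7.
Legal moves for Black: none.
In check with no legal moves → checkmate.

checkmate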